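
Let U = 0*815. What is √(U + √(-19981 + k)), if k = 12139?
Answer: 7842^(¼)*√I ≈ 6.6541 + 6.6541*I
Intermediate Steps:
U = 0
√(U + √(-19981 + k)) = √(0 + √(-19981 + 12139)) = √(0 + √(-7842)) = √(0 + I*√7842) = √(I*√7842) = 7842^(¼)*√I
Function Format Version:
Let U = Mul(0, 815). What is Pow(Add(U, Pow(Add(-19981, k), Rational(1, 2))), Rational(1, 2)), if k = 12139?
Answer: Mul(Pow(7842, Rational(1, 4)), Pow(I, Rational(1, 2))) ≈ Add(6.6541, Mul(6.6541, I))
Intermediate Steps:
U = 0
Pow(Add(U, Pow(Add(-19981, k), Rational(1, 2))), Rational(1, 2)) = Pow(Add(0, Pow(Add(-19981, 12139), Rational(1, 2))), Rational(1, 2)) = Pow(Add(0, Pow(-7842, Rational(1, 2))), Rational(1, 2)) = Pow(Add(0, Mul(I, Pow(7842, Rational(1, 2)))), Rational(1, 2)) = Pow(Mul(I, Pow(7842, Rational(1, 2))), Rational(1, 2)) = Mul(Pow(7842, Rational(1, 4)), Pow(I, Rational(1, 2)))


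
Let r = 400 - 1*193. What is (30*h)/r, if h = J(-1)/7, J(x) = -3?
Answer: -10/161 ≈ -0.062112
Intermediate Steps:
r = 207 (r = 400 - 193 = 207)
h = -3/7 ≈ -0.42857
(30*h)/r = (30*(-3/7))/207 = -90/7*1/207 = -10/161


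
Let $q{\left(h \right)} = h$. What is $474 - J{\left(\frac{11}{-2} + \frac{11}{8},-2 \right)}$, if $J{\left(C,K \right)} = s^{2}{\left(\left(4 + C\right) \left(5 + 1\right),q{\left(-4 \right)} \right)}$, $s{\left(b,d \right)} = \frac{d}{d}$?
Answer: $473$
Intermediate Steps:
$s{\left(b,d \right)} = 1$
$J{\left(C,K \right)} = 1$ ($J{\left(C,K \right)} = 1^{2} = 1$)
$474 - J{\left(\frac{11}{-2} + \frac{11}{8},-2 \right)} = 474 - 1 = 473$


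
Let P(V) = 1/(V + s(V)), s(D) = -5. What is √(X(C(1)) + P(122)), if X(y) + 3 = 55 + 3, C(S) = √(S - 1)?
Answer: 2*√20917/39 ≈ 7.4168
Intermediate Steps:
C(S) = √(-1 + S)
X(y) = 55 (X(y) = -3 + (55 + 3) = -3 + 58 = 55)
P(V) = 1/(-5 + V) (P(V) = 1/(V - 5) = 1/(-5 + V))
√(X(C(1)) + P(122)) = √(55 + 1/(-5 + 122)) = √(55 + 1/117) = √(6436/117) = 2*√20917/39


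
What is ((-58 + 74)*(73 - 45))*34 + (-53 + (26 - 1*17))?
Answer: 15188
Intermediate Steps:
((-58 + 74)*(73 - 45))*34 + (-53 + (26 - 1*17)) = (16*28)*34 + (-53 + (26 - 17)) = 448*34 + (-53 + 9) = 15232 - 44 = 15188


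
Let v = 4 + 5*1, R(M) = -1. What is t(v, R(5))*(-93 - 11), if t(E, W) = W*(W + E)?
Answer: 832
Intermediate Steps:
v = 9 (v = 4 + 5 = 9)
t(E, W) = W*(E + W)
t(v, R(5))*(-93 - 11) = (-(9 - 1))*(-93 - 11) = -1*8*(-104) = -8*(-104) = 832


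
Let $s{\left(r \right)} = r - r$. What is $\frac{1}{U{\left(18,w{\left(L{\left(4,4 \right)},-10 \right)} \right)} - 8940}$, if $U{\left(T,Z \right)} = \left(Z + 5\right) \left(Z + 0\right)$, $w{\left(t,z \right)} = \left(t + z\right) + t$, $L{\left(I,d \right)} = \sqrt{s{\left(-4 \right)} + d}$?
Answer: $- \frac{1}{8934} \approx -0.00011193$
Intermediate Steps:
$s{\left(r \right)} = 0$
$L{\left(I,d \right)} = \sqrt{d}$ ($L{\left(I,d \right)} = \sqrt{0 + d} = \sqrt{d}$)
$w{\left(t,z \right)} = z + 2 t$
$U{\left(T,Z \right)} = Z \left(5 + Z\right)$ ($U{\left(T,Z \right)} = \left(5 + Z\right) Z = Z \left(5 + Z\right)$)
$\frac{1}{U{\left(18,w{\left(L{\left(4,4 \right)},-10 \right)} \right)} - 8940} = \frac{1}{\left(-10 + 2 \sqrt{4}\right) \left(5 - \left(10 - 2 \sqrt{4}\right)\right) - 8940} = \frac{1}{\left(-10 + 2 \cdot 2\right) \left(5 + \left(-10 + 2 \cdot 2\right)\right) - 8940} = \frac{1}{\left(-10 + 4\right) \left(5 + \left(-10 + 4\right)\right) - 8940} = \frac{1}{- 6 \left(5 - 6\right) - 8940} = \frac{1}{\left(-6\right) \left(-1\right) - 8940} = \frac{1}{6 - 8940} = \frac{1}{-8934} = - \frac{1}{8934}$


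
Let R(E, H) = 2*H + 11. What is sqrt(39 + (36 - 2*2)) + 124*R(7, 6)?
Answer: 2852 + sqrt(71) ≈ 2860.4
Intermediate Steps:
R(E, H) = 11 + 2*H
sqrt(39 + (36 - 2*2)) + 124*R(7, 6) = sqrt(39 + (36 - 2*2)) + 124*(11 + 2*6) = sqrt(39 + (36 - 4)) + 124*(11 + 12) = sqrt(39 + 32) + 124*23 = sqrt(71) + 2852 = 2852 + sqrt(71)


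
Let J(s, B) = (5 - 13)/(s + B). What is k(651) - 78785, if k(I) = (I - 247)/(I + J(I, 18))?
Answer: -34311463859/435511 ≈ -78784.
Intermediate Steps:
J(s, B) = -8/(B + s)
k(I) = (-247 + I)/(I - 8/(18 + I)) (k(I) = (I - 247)/(I - 8/(18 + I)) = (-247 + I)/(I - 8/(18 + I)))
k(651) - 78785 = (-247 + 651)*(18 + 651)/(-8 + 651*(18 + 651)) - 78785 = 404*669/(-8 + 651*669) - 78785 = 404*669/(-8 + 435519) - 78785 = 404*669/435511 - 78785 = (1/435511)*404*669 - 78785 = 270276/435511 - 78785 = -34311463859/435511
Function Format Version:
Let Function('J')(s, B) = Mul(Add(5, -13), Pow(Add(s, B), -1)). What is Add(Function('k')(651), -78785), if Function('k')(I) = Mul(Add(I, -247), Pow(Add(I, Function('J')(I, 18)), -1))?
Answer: Rational(-34311463859, 435511) ≈ -78784.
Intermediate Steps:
Function('J')(s, B) = Mul(-8, Pow(Add(B, s), -1))
Function('k')(I) = Mul(Pow(Add(I, Mul(-8, Pow(Add(18, I), -1))), -1), Add(-247, I)) (Function('k')(I) = Mul(Add(I, -247), Pow(Add(I, Mul(-8, Pow(Add(18, I), -1))), -1)) = Mul(Add(-247, I), Pow(Add(I, Mul(-8, Pow(Add(18, I), -1))), -1)) = Mul(Pow(Add(I, Mul(-8, Pow(Add(18, I), -1))), -1), Add(-247, I)))
Add(Function('k')(651), -78785) = Add(Mul(Pow(Add(-8, Mul(651, Add(18, 651))), -1), Add(-247, 651), Add(18, 651)), -78785) = Add(Mul(Pow(Add(-8, Mul(651, 669)), -1), 404, 669), -78785) = Add(Mul(Pow(Add(-8, 435519), -1), 404, 669), -78785) = Add(Mul(Pow(435511, -1), 404, 669), -78785) = Add(Mul(Rational(1, 435511), 404, 669), -78785) = Add(Rational(270276, 435511), -78785) = Rational(-34311463859, 435511)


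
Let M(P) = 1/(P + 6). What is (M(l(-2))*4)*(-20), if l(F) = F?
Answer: -20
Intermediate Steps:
M(P) = 1/(6 + P)
(M(l(-2))*4)*(-20) = (4/(6 - 2))*(-20) = (4/4)*(-20) = ((1/4)*4)*(-20) = 1*(-20) = -20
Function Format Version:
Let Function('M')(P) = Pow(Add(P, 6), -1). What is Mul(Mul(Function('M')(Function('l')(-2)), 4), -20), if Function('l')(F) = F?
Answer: -20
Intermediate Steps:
Function('M')(P) = Pow(Add(6, P), -1)
Mul(Mul(Function('M')(Function('l')(-2)), 4), -20) = Mul(Mul(Pow(Add(6, -2), -1), 4), -20) = Mul(Mul(Pow(4, -1), 4), -20) = Mul(Mul(Rational(1, 4), 4), -20) = Mul(1, -20) = -20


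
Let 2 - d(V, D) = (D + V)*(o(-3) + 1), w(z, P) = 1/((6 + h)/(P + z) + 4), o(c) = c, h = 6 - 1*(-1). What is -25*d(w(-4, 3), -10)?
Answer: 4100/9 ≈ 455.56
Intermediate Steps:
h = 7 (h = 6 + 1 = 7)
w(z, P) = 1/(4 + 13/(P + z)) (w(z, P) = 1/((6 + 7)/(P + z) + 4) = 1/(13/(P + z) + 4) = 1/(4 + 13/(P + z)))
d(V, D) = 2 + 2*D + 2*V (d(V, D) = 2 - (D + V)*(-3 + 1) = 2 - (D + V)*(-2) = 2 - (-2*D - 2*V) = 2 + (2*D + 2*V) = 2 + 2*D + 2*V)
-25*d(w(-4, 3), -10) = -25*(2 + 2*(-10) + 2*((3 - 4)/(13 + 4*3 + 4*(-4)))) = -25*(2 - 20 + 2*(-1/(13 + 12 - 16))) = -25*(2 - 20 + 2*(-1/9)) = -25*(2 - 20 - 2/9) = -25*(-164/9) = 4100/9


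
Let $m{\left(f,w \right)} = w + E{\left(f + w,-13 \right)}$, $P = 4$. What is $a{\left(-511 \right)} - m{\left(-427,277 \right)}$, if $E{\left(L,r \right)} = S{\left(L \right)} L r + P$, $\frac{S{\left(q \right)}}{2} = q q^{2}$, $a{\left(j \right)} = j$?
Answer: $13162499208$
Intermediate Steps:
$S{\left(q \right)} = 2 q^{3}$ ($S{\left(q \right)} = 2 q q^{2} = 2 q^{3}$)
$E{\left(L,r \right)} = 4 + 2 r L^{4}$ ($E{\left(L,r \right)} = 2 L^{3} L r + 4 = 2 L^{4} r + 4 = 2 r L^{4} + 4 = 4 + 2 r L^{4}$)
$m{\left(f,w \right)} = 4 + w - 26 \left(f + w\right)^{4}$ ($m{\left(f,w \right)} = w + \left(4 + 2 \left(-13\right) \left(f + w\right)^{4}\right) = w - \left(-4 + 26 \left(f + w\right)^{4}\right) = 4 + w - 26 \left(f + w\right)^{4}$)
$a{\left(-511 \right)} - m{\left(-427,277 \right)} = -511 - \left(4 + 277 - 26 \left(-427 + 277\right)^{4}\right) = -511 - \left(4 + 277 - 26 \left(-150\right)^{4}\right) = -511 - \left(4 + 277 - 13162500000\right) = -511 - -13162499719 = -511 + 13162499719 = 13162499208$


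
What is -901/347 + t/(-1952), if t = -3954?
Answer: -193357/338672 ≈ -0.57093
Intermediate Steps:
-901/347 + t/(-1952) = -901/347 - 3954/(-1952) = -901*1/347 - 3954*(-1/1952) = -901/347 + 1977/976 = -193357/338672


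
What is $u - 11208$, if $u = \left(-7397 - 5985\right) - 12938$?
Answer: $-37528$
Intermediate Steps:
$u = -26320$ ($u = \left(-7397 - 5985\right) - 12938 = -13382 - 12938 = -26320$)
$u - 11208 = -26320 - 11208 = -37528$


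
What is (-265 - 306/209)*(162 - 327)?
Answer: 835365/19 ≈ 43967.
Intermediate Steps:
(-265 - 306/209)*(162 - 327) = (-265 - 306*1/209)*(-165) = (-265 - 306/209)*(-165) = -55691/209*(-165) = 835365/19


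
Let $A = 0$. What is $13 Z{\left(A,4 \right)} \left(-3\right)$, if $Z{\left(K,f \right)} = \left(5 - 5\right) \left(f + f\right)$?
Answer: $0$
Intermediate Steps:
$Z{\left(K,f \right)} = 0$ ($Z{\left(K,f \right)} = 0 \cdot 2 f = 0$)
$13 Z{\left(A,4 \right)} \left(-3\right) = 13 \cdot 0 \left(-3\right) = 0 \left(-3\right) = 0$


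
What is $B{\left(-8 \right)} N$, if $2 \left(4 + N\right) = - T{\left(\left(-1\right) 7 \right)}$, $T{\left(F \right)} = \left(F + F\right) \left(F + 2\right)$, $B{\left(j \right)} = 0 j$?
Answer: $0$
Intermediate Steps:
$B{\left(j \right)} = 0$
$T{\left(F \right)} = 2 F \left(2 + F\right)$
$N = -39$ ($N = -4 + \frac{\left(-1\right) 2 \left(\left(-1\right) 7\right) \left(2 - 7\right)}{2} = -4 + \frac{\left(-1\right) 2 \left(-7\right) \left(2 - 7\right)}{2} = -4 + \frac{\left(-1\right) 2 \left(-7\right) \left(-5\right)}{2} = -4 + \frac{\left(-1\right) 70}{2} = -4 + \frac{1}{2} \left(-70\right) = -4 - 35 = -39$)
$B{\left(-8 \right)} N = 0 \left(-39\right) = 0$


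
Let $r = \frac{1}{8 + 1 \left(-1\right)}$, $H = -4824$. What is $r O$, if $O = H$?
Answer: $- \frac{4824}{7} \approx -689.14$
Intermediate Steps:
$O = -4824$
$r = \frac{1}{7}$ ($r = \frac{1}{8 - 1} = \frac{1}{7} \approx 0.14286$)
$r O = \frac{1}{7} \left(-4824\right) = - \frac{4824}{7}$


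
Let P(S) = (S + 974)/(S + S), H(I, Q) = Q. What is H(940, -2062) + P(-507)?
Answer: -2091335/1014 ≈ -2062.5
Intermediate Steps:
P(S) = (974 + S)/(2*S) (P(S) = (974 + S)/((2*S)) = (974 + S)*(1/(2*S)) = (974 + S)/(2*S))
H(940, -2062) + P(-507) = -2062 + (½)*(974 - 507)/(-507) = -2062 + (½)*(-1/507)*467 = -2062 - 467/1014 = -2091335/1014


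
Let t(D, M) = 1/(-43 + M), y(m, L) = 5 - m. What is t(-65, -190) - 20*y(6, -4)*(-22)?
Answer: -102521/233 ≈ -440.00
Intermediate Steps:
t(-65, -190) - 20*y(6, -4)*(-22) = 1/(-43 - 190) - 20*(5 - 1*6)*(-22) = 1/(-233) - 20*(5 - 6)*(-22) = -1/233 - 20*(-1)*(-22) = -1/233 + 20*(-22) = -1/233 - 440 = -102521/233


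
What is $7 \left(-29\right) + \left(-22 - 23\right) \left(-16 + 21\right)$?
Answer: $-428$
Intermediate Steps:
$7 \left(-29\right) + \left(-22 - 23\right) \left(-16 + 21\right) = -203 - 225 = -428$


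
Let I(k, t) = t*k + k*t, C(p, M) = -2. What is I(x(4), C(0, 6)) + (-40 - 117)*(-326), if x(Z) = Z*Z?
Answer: 51118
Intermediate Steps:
x(Z) = Z**2
I(k, t) = 2*k*t (I(k, t) = k*t + k*t = 2*k*t)
I(x(4), C(0, 6)) + (-40 - 117)*(-326) = 2*4**2*(-2) + (-40 - 117)*(-326) = 2*16*(-2) - 157*(-326) = -64 + 51182 = 51118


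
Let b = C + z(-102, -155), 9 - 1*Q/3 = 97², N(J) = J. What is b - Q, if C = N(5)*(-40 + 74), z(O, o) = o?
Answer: 28215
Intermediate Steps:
C = 170 (C = 5*(-40 + 74) = 5*34 = 170)
Q = -28200 (Q = 27 - 3*97² = 27 - 3*9409 = 27 - 28227 = -28200)
b = 15 (b = 170 - 155 = 15)
b - Q = 15 - 1*(-28200) = 15 + 28200 = 28215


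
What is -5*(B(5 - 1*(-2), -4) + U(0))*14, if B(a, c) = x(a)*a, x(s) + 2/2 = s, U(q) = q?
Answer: -2940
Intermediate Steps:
x(s) = -1 + s
B(a, c) = a*(-1 + a) (B(a, c) = (-1 + a)*a = a*(-1 + a))
-5*(B(5 - 1*(-2), -4) + U(0))*14 = -5*((5 - 1*(-2))*(-1 + (5 - 1*(-2))) + 0)*14 = -5*((5 + 2)*(-1 + (5 + 2)) + 0)*14 = -5*(7*(-1 + 7) + 0)*14 = -5*(7*6 + 0)*14 = -5*(42 + 0)*14 = -5*42*14 = -210*14 = -2940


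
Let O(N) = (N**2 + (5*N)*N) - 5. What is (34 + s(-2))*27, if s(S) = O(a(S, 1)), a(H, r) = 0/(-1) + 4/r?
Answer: 3375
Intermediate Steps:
a(H, r) = 4/r (a(H, r) = 0*(-1) + 4/r = 0 + 4/r = 4/r)
O(N) = -5 + 6*N**2 (O(N) = (N**2 + 5*N**2) - 5 = 6*N**2 - 5 = -5 + 6*N**2)
s(S) = 91 (s(S) = -5 + 6*(4/1)**2 = -5 + 6*(4*1)**2 = -5 + 6*4**2 = -5 + 6*16 = -5 + 96 = 91)
(34 + s(-2))*27 = (34 + 91)*27 = 125*27 = 3375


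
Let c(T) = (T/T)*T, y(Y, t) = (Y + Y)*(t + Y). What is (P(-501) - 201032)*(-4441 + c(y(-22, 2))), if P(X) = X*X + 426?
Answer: -179456595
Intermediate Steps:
y(Y, t) = 2*Y*(Y + t) (y(Y, t) = (2*Y)*(Y + t) = 2*Y*(Y + t))
P(X) = 426 + X**2 (P(X) = X**2 + 426 = 426 + X**2)
c(T) = T (c(T) = 1*T = T)
(P(-501) - 201032)*(-4441 + c(y(-22, 2))) = ((426 + (-501)**2) - 201032)*(-4441 + 2*(-22)*(-22 + 2)) = ((426 + 251001) - 201032)*(-4441 + 2*(-22)*(-20)) = (251427 - 201032)*(-4441 + 880) = 50395*(-3561) = -179456595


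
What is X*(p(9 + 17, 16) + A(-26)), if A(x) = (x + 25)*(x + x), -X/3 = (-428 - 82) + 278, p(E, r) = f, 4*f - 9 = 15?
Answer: 40368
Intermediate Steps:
f = 6 (f = 9/4 + (¼)*15 = 9/4 + 15/4 = 6)
p(E, r) = 6
X = 696 (X = -3*((-428 - 82) + 278) = -3*(-510 + 278) = -3*(-232) = 696)
A(x) = 2*x*(25 + x) (A(x) = (25 + x)*(2*x) = 2*x*(25 + x))
X*(p(9 + 17, 16) + A(-26)) = 696*(6 + 2*(-26)*(25 - 26)) = 696*(6 + 2*(-26)*(-1)) = 696*(6 + 52) = 696*58 = 40368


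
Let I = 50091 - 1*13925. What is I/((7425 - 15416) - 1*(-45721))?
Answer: 18083/18865 ≈ 0.95855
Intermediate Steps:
I = 36166 (I = 50091 - 13925 = 36166)
I/((7425 - 15416) - 1*(-45721)) = 36166/((7425 - 15416) - 1*(-45721)) = 36166/(-7991 + 45721) = 36166/37730 = 36166*(1/37730) = 18083/18865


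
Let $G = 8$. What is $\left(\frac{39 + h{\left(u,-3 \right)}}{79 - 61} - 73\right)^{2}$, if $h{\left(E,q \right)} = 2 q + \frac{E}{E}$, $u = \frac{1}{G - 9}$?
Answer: $\frac{409600}{81} \approx 5056.8$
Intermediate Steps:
$u = -1$ ($u = \frac{1}{8 - 9} = \frac{1}{-1} = -1$)
$h{\left(E,q \right)} = 1 + 2 q$ ($h{\left(E,q \right)} = 2 q + 1 = 1 + 2 q$)
$\left(\frac{39 + h{\left(u,-3 \right)}}{79 - 61} - 73\right)^{2} = \left(\frac{39 + \left(1 + 2 \left(-3\right)\right)}{79 - 61} - 73\right)^{2} = \left(\frac{39 + \left(1 - 6\right)}{18} - 73\right)^{2} = \left(\left(39 - 5\right) \frac{1}{18} - 73\right)^{2} = \left(34 \cdot \frac{1}{18} - 73\right)^{2} = \left(\frac{17}{9} - 73\right)^{2} = \left(- \frac{640}{9}\right)^{2} = \frac{409600}{81}$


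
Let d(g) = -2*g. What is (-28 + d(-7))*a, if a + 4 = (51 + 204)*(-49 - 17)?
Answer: 235676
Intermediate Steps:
a = -16834 (a = -4 + (51 + 204)*(-49 - 17) = -4 + 255*(-66) = -4 - 16830 = -16834)
(-28 + d(-7))*a = (-28 - 2*(-7))*(-16834) = (-28 + 14)*(-16834) = -14*(-16834) = 235676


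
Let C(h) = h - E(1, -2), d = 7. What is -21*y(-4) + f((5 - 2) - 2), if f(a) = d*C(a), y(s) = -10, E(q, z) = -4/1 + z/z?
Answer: 238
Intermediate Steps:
E(q, z) = -3 (E(q, z) = -4*1 + 1 = -4 + 1 = -3)
C(h) = 3 + h (C(h) = h - 1*(-3) = h + 3 = 3 + h)
f(a) = 21 + 7*a (f(a) = 7*(3 + a) = 21 + 7*a)
-21*y(-4) + f((5 - 2) - 2) = -21*(-10) + (21 + 7*((5 - 2) - 2)) = 210 + (21 + 7*(3 - 2)) = 210 + (21 + 7*1) = 210 + (21 + 7) = 210 + 28 = 238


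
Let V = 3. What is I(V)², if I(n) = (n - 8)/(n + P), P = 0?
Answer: 25/9 ≈ 2.7778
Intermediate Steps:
I(n) = (-8 + n)/n (I(n) = (n - 8)/(n + 0) = (-8 + n)/n)
I(V)² = ((-8 + 3)/3)² = ((⅓)*(-5))² = (-5/3)² = 25/9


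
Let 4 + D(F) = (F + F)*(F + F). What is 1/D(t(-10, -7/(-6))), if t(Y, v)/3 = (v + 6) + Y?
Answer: 1/285 ≈ 0.0035088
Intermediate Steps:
t(Y, v) = 18 + 3*Y + 3*v (t(Y, v) = 3*((v + 6) + Y) = 3*((6 + v) + Y) = 3*(6 + Y + v) = 18 + 3*Y + 3*v)
D(F) = -4 + 4*F**2 (D(F) = -4 + (F + F)*(F + F) = -4 + (2*F)*(2*F) = -4 + 4*F**2)
1/D(t(-10, -7/(-6))) = 1/(-4 + 4*(18 + 3*(-10) + 3*(-7/(-6)))**2) = 1/(-4 + 4*(18 - 30 + 3*(-7*(-1/6)))**2) = 1/(-4 + 4*(18 - 30 + 3*(7/6))**2) = 1/(-4 + 4*(18 - 30 + 7/2)**2) = 1/(-4 + 4*(-17/2)**2) = 1/(-4 + 4*(289/4)) = 1/(-4 + 289) = 1/285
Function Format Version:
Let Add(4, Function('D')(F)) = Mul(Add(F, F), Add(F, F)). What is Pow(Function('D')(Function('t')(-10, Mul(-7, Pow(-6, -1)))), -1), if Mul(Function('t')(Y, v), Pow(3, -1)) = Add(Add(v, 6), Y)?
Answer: Rational(1, 285) ≈ 0.0035088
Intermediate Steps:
Function('t')(Y, v) = Add(18, Mul(3, Y), Mul(3, v)) (Function('t')(Y, v) = Mul(3, Add(Add(v, 6), Y)) = Mul(3, Add(Add(6, v), Y)) = Mul(3, Add(6, Y, v)) = Add(18, Mul(3, Y), Mul(3, v)))
Function('D')(F) = Add(-4, Mul(4, Pow(F, 2))) (Function('D')(F) = Add(-4, Mul(Add(F, F), Add(F, F))) = Add(-4, Mul(Mul(2, F), Mul(2, F))) = Add(-4, Mul(4, Pow(F, 2))))
Pow(Function('D')(Function('t')(-10, Mul(-7, Pow(-6, -1)))), -1) = Pow(Add(-4, Mul(4, Pow(Add(18, Mul(3, -10), Mul(3, Mul(-7, Pow(-6, -1)))), 2))), -1) = Pow(Add(-4, Mul(4, Pow(Add(18, -30, Mul(3, Mul(-7, Rational(-1, 6)))), 2))), -1) = Pow(Add(-4, Mul(4, Pow(Add(18, -30, Mul(3, Rational(7, 6))), 2))), -1) = Pow(Add(-4, Mul(4, Pow(Add(18, -30, Rational(7, 2)), 2))), -1) = Pow(Add(-4, Mul(4, Pow(Rational(-17, 2), 2))), -1) = Pow(Add(-4, Mul(4, Rational(289, 4))), -1) = Pow(Add(-4, 289), -1) = Pow(285, -1) = Rational(1, 285)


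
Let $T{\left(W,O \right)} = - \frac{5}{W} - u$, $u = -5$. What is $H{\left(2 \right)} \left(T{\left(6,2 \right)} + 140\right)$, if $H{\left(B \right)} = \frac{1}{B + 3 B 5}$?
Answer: $\frac{865}{192} \approx 4.5052$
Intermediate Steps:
$T{\left(W,O \right)} = 5 - \frac{5}{W}$ ($T{\left(W,O \right)} = - \frac{5}{W} - -5 = - \frac{5}{W} + 5 = 5 - \frac{5}{W}$)
$H{\left(B \right)} = \frac{1}{16 B}$ ($H{\left(B \right)} = \frac{1}{B + 15 B} = \frac{1}{16 B}$)
$H{\left(2 \right)} \left(T{\left(6,2 \right)} + 140\right) = \frac{1}{16 \cdot 2} \left(\left(5 - \frac{5}{6}\right) + 140\right) = \frac{1}{16} \cdot \frac{1}{2} \left(\left(5 - \frac{5}{6}\right) + 140\right) = \frac{\left(5 - \frac{5}{6}\right) + 140}{32} = \frac{\frac{25}{6} + 140}{32} = \frac{1}{32} \cdot \frac{865}{6} = \frac{865}{192}$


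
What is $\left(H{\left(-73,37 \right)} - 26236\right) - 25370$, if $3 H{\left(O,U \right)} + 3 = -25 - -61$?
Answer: $-51595$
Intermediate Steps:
$H{\left(O,U \right)} = 11$ ($H{\left(O,U \right)} = -1 + \frac{-25 - -61}{3} = -1 + \frac{-25 + 61}{3} = -1 + \frac{1}{3} \cdot 36 = -1 + 12 = 11$)
$\left(H{\left(-73,37 \right)} - 26236\right) - 25370 = \left(11 - 26236\right) - 25370 = -26225 - 25370 = -51595$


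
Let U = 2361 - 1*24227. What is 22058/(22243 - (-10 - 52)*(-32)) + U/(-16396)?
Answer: 402323131/166083282 ≈ 2.4224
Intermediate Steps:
U = -21866 (U = 2361 - 24227 = -21866)
22058/(22243 - (-10 - 52)*(-32)) + U/(-16396) = 22058/(22243 - (-10 - 52)*(-32)) - 21866/(-16396) = 22058/(22243 - (-62)*(-32)) - 21866*(-1/16396) = 22058/(22243 - 1*1984) + 10933/8198 = 22058/(22243 - 1984) + 10933/8198 = 22058/20259 + 10933/8198 = 402323131/166083282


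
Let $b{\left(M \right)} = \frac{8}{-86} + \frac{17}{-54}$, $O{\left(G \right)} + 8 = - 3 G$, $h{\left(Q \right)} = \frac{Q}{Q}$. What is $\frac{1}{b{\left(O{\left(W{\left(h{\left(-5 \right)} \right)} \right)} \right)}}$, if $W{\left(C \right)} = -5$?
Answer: $- \frac{2322}{947} \approx -2.452$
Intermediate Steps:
$h{\left(Q \right)} = 1$
$O{\left(G \right)} = -8 - 3 G$
$b{\left(M \right)} = - \frac{947}{2322}$ ($b{\left(M \right)} = 8 \left(- \frac{1}{86}\right) + 17 \left(- \frac{1}{54}\right) = - \frac{4}{43} - \frac{17}{54} = - \frac{947}{2322}$)
$\frac{1}{b{\left(O{\left(W{\left(h{\left(-5 \right)} \right)} \right)} \right)}} = \frac{1}{- \frac{947}{2322}} = - \frac{2322}{947}$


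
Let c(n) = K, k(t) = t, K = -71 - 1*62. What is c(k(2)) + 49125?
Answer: 48992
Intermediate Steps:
K = -133 (K = -71 - 62 = -133)
c(n) = -133
c(k(2)) + 49125 = -133 + 49125 = 48992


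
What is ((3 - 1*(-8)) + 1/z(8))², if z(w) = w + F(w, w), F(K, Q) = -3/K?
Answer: 461041/3721 ≈ 123.90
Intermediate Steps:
z(w) = w - 3/w
((3 - 1*(-8)) + 1/z(8))² = ((3 - 1*(-8)) + 1/(8 - 3/8))² = ((3 + 8) + 1/(8 - 3*⅛))² = (11 + 1/(8 - 3/8))² = (11 + 1/(61/8))² = (11 + 8/61)² = (679/61)² = 461041/3721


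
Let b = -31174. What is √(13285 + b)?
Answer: I*√17889 ≈ 133.75*I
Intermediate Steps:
√(13285 + b) = √(13285 - 31174) = √(-17889) = I*√17889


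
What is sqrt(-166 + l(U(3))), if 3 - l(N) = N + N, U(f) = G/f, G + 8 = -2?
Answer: I*sqrt(1407)/3 ≈ 12.503*I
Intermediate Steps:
G = -10 (G = -8 - 2 = -10)
U(f) = -10/f
l(N) = 3 - 2*N (l(N) = 3 - (N + N) = 3 - 2*N)
sqrt(-166 + l(U(3))) = sqrt(-166 + (3 - (-20)/3)) = sqrt(-166 + (3 - 2*(-10/3))) = sqrt(-166 + (3 + 20/3)) = sqrt(-166 + 29/3) = sqrt(-469/3) = I*sqrt(1407)/3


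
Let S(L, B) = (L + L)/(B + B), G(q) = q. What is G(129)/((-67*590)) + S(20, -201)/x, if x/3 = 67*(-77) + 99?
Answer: -293143/90009810 ≈ -0.0032568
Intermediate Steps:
x = -15180 (x = 3*(67*(-77) + 99) = 3*(-5159 + 99) = 3*(-5060) = -15180)
S(L, B) = L/B (S(L, B) = (2*L)/((2*B)) = (2*L)*(1/(2*B)) = L/B)
G(129)/((-67*590)) + S(20, -201)/x = 129/((-67*590)) + (20/(-201))/(-15180) = 129/(-39530) + (20*(-1/201))*(-1/15180) = 129*(-1/39530) - 20/201*(-1/15180) = -129/39530 + 1/152559 = -293143/90009810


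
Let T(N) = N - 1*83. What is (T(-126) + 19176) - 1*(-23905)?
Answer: 42872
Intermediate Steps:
T(N) = -83 + N (T(N) = N - 83 = -83 + N)
(T(-126) + 19176) - 1*(-23905) = ((-83 - 126) + 19176) - 1*(-23905) = (-209 + 19176) + 23905 = 18967 + 23905 = 42872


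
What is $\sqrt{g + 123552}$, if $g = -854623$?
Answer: $i \sqrt{731071} \approx 855.03 i$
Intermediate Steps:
$\sqrt{g + 123552} = \sqrt{-854623 + 123552} = \sqrt{-731071} = i \sqrt{731071}$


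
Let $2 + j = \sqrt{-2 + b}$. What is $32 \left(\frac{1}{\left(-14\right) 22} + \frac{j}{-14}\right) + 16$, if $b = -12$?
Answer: $\frac{1576}{77} - \frac{16 i \sqrt{14}}{7} \approx 20.468 - 8.5524 i$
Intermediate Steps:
$j = -2 + i \sqrt{14}$ ($j = -2 + \sqrt{-2 - 12} = -2 + \sqrt{-14} = -2 + i \sqrt{14} \approx -2.0 + 3.7417 i$)
$32 \left(\frac{1}{\left(-14\right) 22} + \frac{j}{-14}\right) + 16 = 32 \left(\frac{1}{\left(-14\right) 22} + \frac{-2 + i \sqrt{14}}{-14}\right) + 16 = 32 \left(\left(- \frac{1}{14}\right) \frac{1}{22} + \left(-2 + i \sqrt{14}\right) \left(- \frac{1}{14}\right)\right) + 16 = 32 \left(- \frac{1}{308} + \left(\frac{1}{7} - \frac{i \sqrt{14}}{14}\right)\right) + 16 = 32 \left(\frac{43}{308} - \frac{i \sqrt{14}}{14}\right) + 16 = \left(\frac{344}{77} - \frac{16 i \sqrt{14}}{7}\right) + 16 = \frac{1576}{77} - \frac{16 i \sqrt{14}}{7}$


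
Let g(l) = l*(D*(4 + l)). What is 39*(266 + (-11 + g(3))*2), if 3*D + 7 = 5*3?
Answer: 13884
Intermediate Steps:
D = 8/3 (D = -7/3 + (5*3)/3 = -7/3 + (⅓)*15 = -7/3 + 5 = 8/3 ≈ 2.6667)
g(l) = l*(32/3 + 8*l/3) (g(l) = l*(8*(4 + l)/3) = l*(32/3 + 8*l/3))
39*(266 + (-11 + g(3))*2) = 39*(266 + (-11 + (8/3)*3*(4 + 3))*2) = 39*(266 + (-11 + (8/3)*3*7)*2) = 39*(266 + (-11 + 56)*2) = 39*(266 + 45*2) = 39*(266 + 90) = 39*356 = 13884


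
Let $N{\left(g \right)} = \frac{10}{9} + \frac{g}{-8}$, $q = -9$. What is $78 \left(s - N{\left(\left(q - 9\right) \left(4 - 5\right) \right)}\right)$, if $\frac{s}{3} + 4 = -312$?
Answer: $- \frac{443131}{6} \approx -73855.0$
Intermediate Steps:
$s = -948$ ($s = -12 + 3 \left(-312\right) = -12 - 936 = -948$)
$N{\left(g \right)} = \frac{10}{9} - \frac{g}{8}$ ($N{\left(g \right)} = 10 \cdot \frac{1}{9} + g \left(- \frac{1}{8}\right) = \frac{10}{9} - \frac{g}{8}$)
$78 \left(s - N{\left(\left(q - 9\right) \left(4 - 5\right) \right)}\right) = 78 \left(-948 - \left(\frac{10}{9} - \frac{\left(-9 - 9\right) \left(4 - 5\right)}{8}\right)\right) = 78 \left(-948 - \left(\frac{10}{9} - \frac{\left(-18\right) \left(-1\right)}{8}\right)\right) = 78 \left(-948 - \left(\frac{10}{9} - \frac{9}{4}\right)\right) = 78 \left(-948 - - \frac{41}{36}\right) = 78 \left(-948 + \frac{41}{36}\right) = 78 \left(- \frac{34087}{36}\right) = - \frac{443131}{6}$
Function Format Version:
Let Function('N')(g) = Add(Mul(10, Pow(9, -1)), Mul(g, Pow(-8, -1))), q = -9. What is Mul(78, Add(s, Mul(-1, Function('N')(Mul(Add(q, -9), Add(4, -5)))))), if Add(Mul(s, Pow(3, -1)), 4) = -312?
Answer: Rational(-443131, 6) ≈ -73855.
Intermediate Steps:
s = -948 (s = Add(-12, Mul(3, -312)) = Add(-12, -936) = -948)
Function('N')(g) = Add(Rational(10, 9), Mul(Rational(-1, 8), g)) (Function('N')(g) = Add(Mul(10, Rational(1, 9)), Mul(g, Rational(-1, 8))) = Add(Rational(10, 9), Mul(Rational(-1, 8), g)))
Mul(78, Add(s, Mul(-1, Function('N')(Mul(Add(q, -9), Add(4, -5)))))) = Mul(78, Add(-948, Mul(-1, Add(Rational(10, 9), Mul(Rational(-1, 8), Mul(Add(-9, -9), Add(4, -5))))))) = Mul(78, Add(-948, Mul(-1, Add(Rational(10, 9), Mul(Rational(-1, 8), Mul(-18, -1)))))) = Mul(78, Add(-948, Mul(-1, Add(Rational(10, 9), Mul(Rational(-1, 8), 18))))) = Mul(78, Add(-948, Mul(-1, Add(Rational(10, 9), Rational(-9, 4))))) = Mul(78, Add(-948, Mul(-1, Rational(-41, 36)))) = Mul(78, Add(-948, Rational(41, 36))) = Mul(78, Rational(-34087, 36)) = Rational(-443131, 6)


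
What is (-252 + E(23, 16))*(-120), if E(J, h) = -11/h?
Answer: 60645/2 ≈ 30323.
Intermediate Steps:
(-252 + E(23, 16))*(-120) = (-252 - 11/16)*(-120) = -4043/16*(-120) = 60645/2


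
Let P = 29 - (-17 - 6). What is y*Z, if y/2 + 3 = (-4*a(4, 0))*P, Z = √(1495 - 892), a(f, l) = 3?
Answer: -3762*√67 ≈ -30793.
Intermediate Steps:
P = 52 (P = 29 - 1*(-23) = 29 + 23 = 52)
Z = 3*√67 (Z = √603 = 3*√67 ≈ 24.556)
y = -1254 (y = -6 + 2*(-4*3*52) = -6 + 2*(-12*52) = -6 + 2*(-624) = -6 - 1248 = -1254)
y*Z = -3762*√67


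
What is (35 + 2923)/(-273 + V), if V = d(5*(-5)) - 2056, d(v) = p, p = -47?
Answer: -493/396 ≈ -1.2449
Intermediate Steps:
d(v) = -47
V = -2103 (V = -47 - 2056 = -2103)
(35 + 2923)/(-273 + V) = (35 + 2923)/(-273 - 2103) = 2958/(-2376) = 2958*(-1/2376) = -493/396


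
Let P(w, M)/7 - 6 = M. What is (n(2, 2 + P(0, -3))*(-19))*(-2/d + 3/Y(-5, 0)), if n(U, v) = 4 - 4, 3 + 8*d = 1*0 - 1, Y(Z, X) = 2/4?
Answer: 0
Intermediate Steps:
Y(Z, X) = ½ (Y(Z, X) = 2*(¼) = ½)
P(w, M) = 42 + 7*M
d = -½ (d = -3/8 + (1*0 - 1)/8 = -3/8 + (0 - 1)/8 = -3/8 + (⅛)*(-1) = -3/8 - ⅛ = -½ ≈ -0.50000)
n(U, v) = 0
(n(2, 2 + P(0, -3))*(-19))*(-2/d + 3/Y(-5, 0)) = (0*(-19))*(-2/(-½) + 3/(½)) = 0*(-2*(-2) + 3*2) = 0*(4 + 6) = 0*10 = 0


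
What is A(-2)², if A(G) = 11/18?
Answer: 121/324 ≈ 0.37346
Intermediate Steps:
A(G) = 11/18 (A(G) = 11*(1/18) = 11/18)
A(-2)² = (11/18)² = 121/324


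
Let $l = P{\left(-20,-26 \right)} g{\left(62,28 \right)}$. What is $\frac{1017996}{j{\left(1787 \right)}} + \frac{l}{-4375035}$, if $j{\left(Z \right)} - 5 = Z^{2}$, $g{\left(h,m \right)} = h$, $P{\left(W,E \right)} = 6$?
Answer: $\frac{247365566374}{776173501005} \approx 0.3187$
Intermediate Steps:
$j{\left(Z \right)} = 5 + Z^{2}$
$l = 372$ ($l = 6 \cdot 62 = 372$)
$\frac{1017996}{j{\left(1787 \right)}} + \frac{l}{-4375035} = \frac{1017996}{5 + 1787^{2}} + \frac{372}{-4375035} = \frac{1017996}{5 + 3193369} + 372 \left(- \frac{1}{4375035}\right) = \frac{1017996}{3193374} - \frac{124}{1458345} = 1017996 \cdot \frac{1}{3193374} - \frac{124}{1458345} = \frac{169666}{532229} - \frac{124}{1458345} = \frac{247365566374}{776173501005}$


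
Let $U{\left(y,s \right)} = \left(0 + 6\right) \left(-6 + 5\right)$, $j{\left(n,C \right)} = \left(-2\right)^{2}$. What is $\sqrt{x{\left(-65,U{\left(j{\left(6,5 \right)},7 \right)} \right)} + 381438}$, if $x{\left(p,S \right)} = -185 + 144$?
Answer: $\sqrt{381397} \approx 617.57$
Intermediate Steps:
$j{\left(n,C \right)} = 4$
$U{\left(y,s \right)} = -6$ ($U{\left(y,s \right)} = 6 \left(-1\right) = -6$)
$x{\left(p,S \right)} = -41$
$\sqrt{x{\left(-65,U{\left(j{\left(6,5 \right)},7 \right)} \right)} + 381438} = \sqrt{-41 + 381438} = \sqrt{381397}$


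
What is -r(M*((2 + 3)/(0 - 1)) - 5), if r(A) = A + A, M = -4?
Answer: -30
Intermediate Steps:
r(A) = 2*A
-r(M*((2 + 3)/(0 - 1)) - 5) = -2*(-4*(2 + 3)/(0 - 1) - 5) = -2*(-20/(-1) - 5) = -2*(-20*(-1) - 5) = -2*(-4*(-5) - 5) = -2*(20 - 5) = -2*15 = -1*30 = -30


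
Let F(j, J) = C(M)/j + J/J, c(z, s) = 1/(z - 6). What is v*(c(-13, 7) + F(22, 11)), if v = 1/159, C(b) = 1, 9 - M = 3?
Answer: 415/66462 ≈ 0.0062442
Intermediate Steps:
M = 6 (M = 9 - 1*3 = 9 - 3 = 6)
c(z, s) = 1/(-6 + z)
v = 1/159 ≈ 0.0062893
F(j, J) = 1 + 1/j (F(j, J) = 1/j + J/J = 1/j + 1 = 1 + 1/j)
v*(c(-13, 7) + F(22, 11)) = (1/(-6 - 13) + (1 + 22)/22)/159 = (1/(-19) + (1/22)*23)/159 = (-1/19 + 23/22)/159 = (1/159)*(415/418) = 415/66462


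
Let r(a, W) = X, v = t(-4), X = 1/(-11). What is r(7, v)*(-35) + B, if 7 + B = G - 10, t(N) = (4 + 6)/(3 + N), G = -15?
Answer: -317/11 ≈ -28.818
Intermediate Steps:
t(N) = 10/(3 + N)
X = -1/11 ≈ -0.090909
v = -10 (v = 10/(3 - 4) = 10/(-1) = 10*(-1) = -10)
r(a, W) = -1/11
B = -32 (B = -7 + (-15 - 10) = -7 - 25 = -32)
r(7, v)*(-35) + B = -1/11*(-35) - 32 = 35/11 - 32 = -317/11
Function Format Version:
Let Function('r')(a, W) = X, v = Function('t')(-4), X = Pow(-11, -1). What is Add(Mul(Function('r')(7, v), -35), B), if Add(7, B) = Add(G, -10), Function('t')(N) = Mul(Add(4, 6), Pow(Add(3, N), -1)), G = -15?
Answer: Rational(-317, 11) ≈ -28.818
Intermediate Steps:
Function('t')(N) = Mul(10, Pow(Add(3, N), -1))
X = Rational(-1, 11) ≈ -0.090909
v = -10 (v = Mul(10, Pow(Add(3, -4), -1)) = Mul(10, Pow(-1, -1)) = Mul(10, -1) = -10)
Function('r')(a, W) = Rational(-1, 11)
B = -32 (B = Add(-7, Add(-15, -10)) = Add(-7, -25) = -32)
Add(Mul(Function('r')(7, v), -35), B) = Add(Mul(Rational(-1, 11), -35), -32) = Add(Rational(35, 11), -32) = Rational(-317, 11)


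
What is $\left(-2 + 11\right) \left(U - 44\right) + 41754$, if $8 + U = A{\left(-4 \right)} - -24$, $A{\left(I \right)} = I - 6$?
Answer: $41412$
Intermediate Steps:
$A{\left(I \right)} = -6 + I$ ($A{\left(I \right)} = I - 6 = -6 + I$)
$U = 6$ ($U = -8 - -14 = -8 + \left(-10 + 24\right) = -8 + 14 = 6$)
$\left(-2 + 11\right) \left(U - 44\right) + 41754 = \left(-2 + 11\right) \left(6 - 44\right) + 41754 = 9 \left(-38\right) + 41754 = -342 + 41754 = 41412$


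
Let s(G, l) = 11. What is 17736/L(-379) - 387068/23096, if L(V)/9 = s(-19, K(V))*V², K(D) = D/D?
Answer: -458656249463/27369643422 ≈ -16.758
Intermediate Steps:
K(D) = 1
L(V) = 99*V² (L(V) = 9*(11*V²) = 99*V²)
17736/L(-379) - 387068/23096 = 17736/((99*(-379)²)) - 387068/23096 = 17736/((99*143641)) - 387068*1/23096 = 17736/14220459 - 96767/5774 = 17736*(1/14220459) - 96767/5774 = 5912/4740153 - 96767/5774 = -458656249463/27369643422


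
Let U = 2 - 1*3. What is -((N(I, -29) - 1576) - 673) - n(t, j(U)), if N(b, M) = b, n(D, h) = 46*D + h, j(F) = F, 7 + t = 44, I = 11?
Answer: 537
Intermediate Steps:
t = 37 (t = -7 + 44 = 37)
U = -1 (U = 2 - 3 = -1)
n(D, h) = h + 46*D
-((N(I, -29) - 1576) - 673) - n(t, j(U)) = -((11 - 1576) - 673) - (-1 + 46*37) = -(-1565 - 673) - (-1 + 1702) = -1*(-2238) - 1*1701 = 2238 - 1701 = 537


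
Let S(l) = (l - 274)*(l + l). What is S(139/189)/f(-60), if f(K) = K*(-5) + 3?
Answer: -14357866/10823463 ≈ -1.3265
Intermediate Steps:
S(l) = 2*l*(-274 + l) (S(l) = (-274 + l)*(2*l) = 2*l*(-274 + l))
f(K) = 3 - 5*K (f(K) = -5*K + 3 = 3 - 5*K)
S(139/189)/f(-60) = (2*(139/189)*(-274 + 139/189))/(3 - 5*(-60)) = (2*(139*(1/189))*(-274 + 139*(1/189)))/(3 + 300) = (2*(139/189)*(-274 + 139/189))/303 = (2*(139/189)*(-51647/189))*(1/303) = -14357866/35721*1/303 = -14357866/10823463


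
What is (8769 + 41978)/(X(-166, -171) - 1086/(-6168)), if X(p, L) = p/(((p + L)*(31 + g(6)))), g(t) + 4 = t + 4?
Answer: 650481744604/2427537 ≈ 2.6796e+5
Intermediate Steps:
g(t) = t (g(t) = -4 + (t + 4) = -4 + (4 + t) = t)
X(p, L) = p/(37*L + 37*p) (X(p, L) = p/(((p + L)*(31 + 6))) = p/(((L + p)*37)) = p/(37*L + 37*p))
(8769 + 41978)/(X(-166, -171) - 1086/(-6168)) = (8769 + 41978)/((1/37)*(-166)/(-171 - 166) - 1086/(-6168)) = 50747/((1/37)*(-166)/(-337) - 1086*(-1/6168)) = 50747/((1/37)*(-166)*(-1/337) + 181/1028) = 50747/(166/12469 + 181/1028) = 50747/(2427537/12818132) = 50747*(12818132/2427537) = 650481744604/2427537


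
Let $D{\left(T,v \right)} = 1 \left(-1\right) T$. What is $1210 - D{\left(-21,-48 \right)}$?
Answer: $1189$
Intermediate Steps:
$D{\left(T,v \right)} = - T$
$1210 - D{\left(-21,-48 \right)} = 1210 - \left(-1\right) \left(-21\right) = 1210 - 21 = 1189$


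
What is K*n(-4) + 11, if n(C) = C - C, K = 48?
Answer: 11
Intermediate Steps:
n(C) = 0
K*n(-4) + 11 = 48*0 + 11 = 0 + 11 = 11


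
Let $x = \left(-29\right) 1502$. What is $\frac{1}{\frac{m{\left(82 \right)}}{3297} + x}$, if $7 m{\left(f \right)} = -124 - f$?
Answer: $- \frac{23079}{1005275288} \approx -2.2958 \cdot 10^{-5}$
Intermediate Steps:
$m{\left(f \right)} = - \frac{124}{7} - \frac{f}{7}$ ($m{\left(f \right)} = \frac{-124 - f}{7} = - \frac{124}{7} - \frac{f}{7}$)
$x = -43558$
$\frac{1}{\frac{m{\left(82 \right)}}{3297} + x} = \frac{1}{\frac{- \frac{124}{7} - \frac{82}{7}}{3297} - 43558} = \frac{1}{\left(- \frac{124}{7} - \frac{82}{7}\right) \frac{1}{3297} - 43558} = \frac{1}{\left(- \frac{206}{7}\right) \frac{1}{3297} - 43558} = \frac{1}{- \frac{206}{23079} - 43558} = \frac{1}{- \frac{1005275288}{23079}} = - \frac{23079}{1005275288}$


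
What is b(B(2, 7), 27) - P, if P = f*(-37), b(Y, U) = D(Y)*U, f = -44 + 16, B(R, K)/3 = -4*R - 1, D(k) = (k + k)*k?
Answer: 38330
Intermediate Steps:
D(k) = 2*k**2 (D(k) = (2*k)*k = 2*k**2)
B(R, K) = -3 - 12*R (B(R, K) = 3*(-4*R - 1) = 3*(-1 - 4*R) = -3 - 12*R)
f = -28
b(Y, U) = 2*U*Y**2 (b(Y, U) = (2*Y**2)*U = 2*U*Y**2)
P = 1036 (P = -28*(-37) = 1036)
b(B(2, 7), 27) - P = 2*27*(-3 - 12*2)**2 - 1*1036 = 2*27*(-3 - 24)**2 - 1036 = 2*27*(-27)**2 - 1036 = 2*27*729 - 1036 = 39366 - 1036 = 38330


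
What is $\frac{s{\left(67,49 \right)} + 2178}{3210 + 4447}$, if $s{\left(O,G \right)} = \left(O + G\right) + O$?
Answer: $\frac{2361}{7657} \approx 0.30835$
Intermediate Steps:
$s{\left(O,G \right)} = G + 2 O$ ($s{\left(O,G \right)} = \left(G + O\right) + O = G + 2 O$)
$\frac{s{\left(67,49 \right)} + 2178}{3210 + 4447} = \frac{\left(49 + 2 \cdot 67\right) + 2178}{3210 + 4447} = \frac{\left(49 + 134\right) + 2178}{7657} = \left(183 + 2178\right) \frac{1}{7657} = 2361 \cdot \frac{1}{7657} = \frac{2361}{7657}$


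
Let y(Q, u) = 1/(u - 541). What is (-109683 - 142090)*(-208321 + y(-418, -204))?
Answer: 39074954585858/745 ≈ 5.2450e+10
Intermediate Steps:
y(Q, u) = 1/(-541 + u)
(-109683 - 142090)*(-208321 + y(-418, -204)) = (-109683 - 142090)*(-208321 + 1/(-541 - 204)) = -251773*(-208321 + 1/(-745)) = -251773*(-208321 - 1/745) = -251773*(-155199146/745) = 39074954585858/745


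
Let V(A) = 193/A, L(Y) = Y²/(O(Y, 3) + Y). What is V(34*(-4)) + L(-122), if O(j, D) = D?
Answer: -120423/952 ≈ -126.49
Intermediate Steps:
L(Y) = Y²/(3 + Y)
V(34*(-4)) + L(-122) = 193/((34*(-4))) + (-122)²/(3 - 122) = 193/(-136) + 14884/(-119) = 193*(-1/136) + 14884*(-1/119) = -193/136 - 14884/119 = -120423/952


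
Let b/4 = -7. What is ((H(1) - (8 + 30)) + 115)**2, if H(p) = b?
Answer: 2401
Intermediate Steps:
b = -28 (b = 4*(-7) = -28)
H(p) = -28
((H(1) - (8 + 30)) + 115)**2 = ((-28 - (8 + 30)) + 115)**2 = ((-28 - 1*38) + 115)**2 = ((-28 - 38) + 115)**2 = (-66 + 115)**2 = 49**2 = 2401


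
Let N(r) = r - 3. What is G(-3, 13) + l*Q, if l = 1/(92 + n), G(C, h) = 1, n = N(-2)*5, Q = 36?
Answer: 103/67 ≈ 1.5373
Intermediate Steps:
N(r) = -3 + r
n = -25 (n = (-3 - 2)*5 = -5*5 = -25)
l = 1/67 (l = 1/(92 - 25) = 1/67 ≈ 0.014925)
G(-3, 13) + l*Q = 1 + (1/67)*36 = 1 + 36/67 = 103/67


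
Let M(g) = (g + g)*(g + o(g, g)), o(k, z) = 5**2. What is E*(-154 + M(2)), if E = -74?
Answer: 3404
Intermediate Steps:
o(k, z) = 25
M(g) = 2*g*(25 + g) (M(g) = (g + g)*(g + 25) = (2*g)*(25 + g) = 2*g*(25 + g))
E*(-154 + M(2)) = -74*(-154 + 2*2*(25 + 2)) = -74*(-154 + 2*2*27) = -74*(-154 + 108) = -74*(-46) = 3404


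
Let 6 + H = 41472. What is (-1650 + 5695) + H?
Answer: 45511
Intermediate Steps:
H = 41466 (H = -6 + 41472 = 41466)
(-1650 + 5695) + H = (-1650 + 5695) + 41466 = 4045 + 41466 = 45511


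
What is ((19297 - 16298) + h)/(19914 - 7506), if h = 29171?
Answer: 16085/6204 ≈ 2.5927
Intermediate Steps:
((19297 - 16298) + h)/(19914 - 7506) = ((19297 - 16298) + 29171)/(19914 - 7506) = (2999 + 29171)/12408 = 32170*(1/12408) = 16085/6204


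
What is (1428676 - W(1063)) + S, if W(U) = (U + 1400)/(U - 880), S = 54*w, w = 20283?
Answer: 153960617/61 ≈ 2.5239e+6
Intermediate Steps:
S = 1095282 (S = 54*20283 = 1095282)
W(U) = (1400 + U)/(-880 + U)
(1428676 - W(1063)) + S = (1428676 - (1400 + 1063)/(-880 + 1063)) + 1095282 = (1428676 - 2463/183) + 1095282 = (1428676 - 1*821/61) + 1095282 = (1428676 - 821/61) + 1095282 = 87148415/61 + 1095282 = 153960617/61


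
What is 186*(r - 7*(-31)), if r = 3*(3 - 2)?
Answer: 40920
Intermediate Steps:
r = 3 (r = 3*1 = 3)
186*(r - 7*(-31)) = 186*(3 - 7*(-31)) = 186*(3 + 217) = 186*220 = 40920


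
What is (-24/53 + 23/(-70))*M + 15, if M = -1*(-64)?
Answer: -64943/1855 ≈ -35.010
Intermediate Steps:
M = 64
(-24/53 + 23/(-70))*M + 15 = (-24/53 + 23/(-70))*64 + 15 = (-24*1/53 + 23*(-1/70))*64 + 15 = (-24/53 - 23/70)*64 + 15 = -2899/3710*64 + 15 = -92768/1855 + 15 = -64943/1855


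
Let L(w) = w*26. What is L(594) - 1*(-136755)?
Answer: 152199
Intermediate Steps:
L(w) = 26*w
L(594) - 1*(-136755) = 26*594 - 1*(-136755) = 15444 + 136755 = 152199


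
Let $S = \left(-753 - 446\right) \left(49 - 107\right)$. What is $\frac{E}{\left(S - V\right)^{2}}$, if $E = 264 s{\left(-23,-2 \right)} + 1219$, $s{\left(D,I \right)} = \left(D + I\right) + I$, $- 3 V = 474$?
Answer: $- \frac{5909}{4858090000} \approx -1.2163 \cdot 10^{-6}$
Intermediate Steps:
$V = -158$ ($V = \left(- \frac{1}{3}\right) 474 = -158$)
$S = 69542$ ($S = \left(-1199\right) \left(-58\right) = 69542$)
$s{\left(D,I \right)} = D + 2 I$
$E = -5909$ ($E = 264 \left(-23 + 2 \left(-2\right)\right) + 1219 = 264 \left(-23 - 4\right) + 1219 = 264 \left(-27\right) + 1219 = -7128 + 1219 = -5909$)
$\frac{E}{\left(S - V\right)^{2}} = - \frac{5909}{\left(69542 - -158\right)^{2}} = - \frac{5909}{\left(69542 + 158\right)^{2}} = - \frac{5909}{69700^{2}} = - \frac{5909}{4858090000}$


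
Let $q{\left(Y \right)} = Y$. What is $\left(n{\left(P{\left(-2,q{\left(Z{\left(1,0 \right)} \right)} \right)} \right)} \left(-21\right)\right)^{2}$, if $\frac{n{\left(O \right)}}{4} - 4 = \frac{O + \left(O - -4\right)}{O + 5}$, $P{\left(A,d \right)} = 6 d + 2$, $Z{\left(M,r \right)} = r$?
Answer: $186624$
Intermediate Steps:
$P{\left(A,d \right)} = 2 + 6 d$
$n{\left(O \right)} = 16 + \frac{4 \left(4 + 2 O\right)}{5 + O}$ ($n{\left(O \right)} = 16 + 4 \frac{O + \left(O - -4\right)}{O + 5} = 16 + 4 \frac{O + \left(O + 4\right)}{5 + O} = 16 + 4 \frac{O + \left(4 + O\right)}{5 + O} = 16 + 4 \frac{4 + 2 O}{5 + O} = 16 + \frac{4 \left(4 + 2 O\right)}{5 + O}$)
$\left(n{\left(P{\left(-2,q{\left(Z{\left(1,0 \right)} \right)} \right)} \right)} \left(-21\right)\right)^{2} = \left(\frac{24 \left(4 + \left(2 + 6 \cdot 0\right)\right)}{5 + \left(2 + 6 \cdot 0\right)} \left(-21\right)\right)^{2} = \left(\frac{24 \left(4 + \left(2 + 0\right)\right)}{5 + \left(2 + 0\right)} \left(-21\right)\right)^{2} = \left(\frac{24 \left(4 + 2\right)}{5 + 2} \left(-21\right)\right)^{2} = \left(24 \cdot \frac{1}{7} \cdot 6 \left(-21\right)\right)^{2} = \left(\frac{144}{7} \left(-21\right)\right)^{2} = \left(-432\right)^{2} = 186624$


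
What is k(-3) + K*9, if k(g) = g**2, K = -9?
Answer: -72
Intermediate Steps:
k(-3) + K*9 = (-3)**2 - 9*9 = 9 - 81 = -72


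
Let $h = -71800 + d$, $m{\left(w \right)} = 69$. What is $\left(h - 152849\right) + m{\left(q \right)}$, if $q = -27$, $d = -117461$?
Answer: $-342041$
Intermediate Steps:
$h = -189261$ ($h = -71800 - 117461 = -189261$)
$\left(h - 152849\right) + m{\left(q \right)} = \left(-189261 - 152849\right) + 69 = -342110 + 69 = -342041$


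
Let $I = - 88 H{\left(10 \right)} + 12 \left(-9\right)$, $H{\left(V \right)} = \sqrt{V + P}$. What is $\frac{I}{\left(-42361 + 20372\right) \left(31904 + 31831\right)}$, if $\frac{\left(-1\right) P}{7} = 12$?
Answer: $\frac{36}{467156305} + \frac{8 i \sqrt{74}}{127406265} \approx 7.7062 \cdot 10^{-8} + 5.4015 \cdot 10^{-7} i$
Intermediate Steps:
$P = -84$ ($P = \left(-7\right) 12 = -84$)
$H{\left(V \right)} = \sqrt{-84 + V}$ ($H{\left(V \right)} = \sqrt{V - 84} = \sqrt{-84 + V}$)
$I = -108 - 88 i \sqrt{74}$ ($I = - 88 \sqrt{-84 + 10} + 12 \left(-9\right) = - 88 \sqrt{-74} - 108 = - 88 i \sqrt{74} - 108 = -108 - 88 i \sqrt{74} \approx -108.0 - 757.0 i$)
$\frac{I}{\left(-42361 + 20372\right) \left(31904 + 31831\right)} = \frac{-108 - 88 i \sqrt{74}}{\left(-42361 + 20372\right) \left(31904 + 31831\right)} = \frac{-108 - 88 i \sqrt{74}}{\left(-21989\right) 63735} = \frac{-108 - 88 i \sqrt{74}}{-1401468915} = \left(-108 - 88 i \sqrt{74}\right) \left(- \frac{1}{1401468915}\right) = \frac{36}{467156305} + \frac{8 i \sqrt{74}}{127406265}$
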